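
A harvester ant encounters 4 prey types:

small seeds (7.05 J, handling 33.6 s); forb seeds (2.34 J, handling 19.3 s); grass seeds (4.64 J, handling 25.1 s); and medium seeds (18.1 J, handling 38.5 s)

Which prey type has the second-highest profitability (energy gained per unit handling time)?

small seeds

Profitability E/h (J/s): small seeds = 7.05/33.6 = 0.21, forb seeds = 2.34/19.3 = 0.121, grass seeds = 4.64/25.1 = 0.185, medium seeds = 18.1/38.5 = 0.47.
Ranked: medium seeds > small seeds > grass seeds > forb seeds.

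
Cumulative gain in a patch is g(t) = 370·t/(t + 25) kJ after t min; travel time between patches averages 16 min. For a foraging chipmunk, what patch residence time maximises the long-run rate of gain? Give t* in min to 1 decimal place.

20.0 min

Maximise g(t)/(T+t): set derivative to zero → g'(t)(T+t) = g(t).
g'(t) = 370·25/(t + 25)². Setting 370·25/(t+25)² = 370t/[(t+25)(16+t)] gives 25(16+t) = t(t+25), so t² = 25×16 = 400.
t* = √400 = 20 min.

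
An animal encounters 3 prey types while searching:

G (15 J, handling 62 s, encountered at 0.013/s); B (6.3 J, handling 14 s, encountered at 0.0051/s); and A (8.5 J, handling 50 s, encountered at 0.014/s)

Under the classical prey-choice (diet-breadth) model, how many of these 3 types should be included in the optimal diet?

E/h in descending order: B 0.45, G 0.242, A 0.17 J/s. The optimal diet is the largest prefix of this list for which every included type satisfies E_i/h_i > R on the types above it.
Rate on top 1: 0.02999. G: 0.242 > 0.02999 → include.
Rate on top 2: 0.121. A: 0.17 > 0.121 → include.
Optimal diet: B, G, A — 3 of 3 types.

3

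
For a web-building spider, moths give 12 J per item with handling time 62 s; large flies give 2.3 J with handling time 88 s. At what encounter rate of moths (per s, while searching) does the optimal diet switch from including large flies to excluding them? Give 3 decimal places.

0.003 per s

At the threshold, the rate on moths alone equals the profitability of large flies: λ·12/(1 + λ·62) = 2.3/88 = 0.02614.
Rearranging, λ(12 − 0.02614×62) = 0.02614, so λ = 0.02614/10.38 = 0.002518 per s.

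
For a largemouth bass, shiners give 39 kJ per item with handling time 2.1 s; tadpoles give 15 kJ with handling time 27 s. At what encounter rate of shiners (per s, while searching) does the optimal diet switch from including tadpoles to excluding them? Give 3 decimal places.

Drop tadpoles once their profitability E₂/h₂ falls below the rate achievable on shiners alone: E₂/h₂ = λE₁/(1 + λh₁).
Solve for λ: λE₁h₂ = E₂(1 + λh₁) → λ(E₁h₂ − E₂h₁) = E₂ → λ = E₂/(E₁h₂ − E₂h₁).
λ = 15/(39×27 − 15×2.1) = 15/1022 = 0.01468 per s.

0.015 per s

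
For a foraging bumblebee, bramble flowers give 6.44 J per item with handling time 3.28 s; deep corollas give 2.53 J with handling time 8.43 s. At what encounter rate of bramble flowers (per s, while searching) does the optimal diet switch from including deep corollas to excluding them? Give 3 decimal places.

Drop deep corollas once their profitability E₂/h₂ falls below the rate achievable on bramble flowers alone: E₂/h₂ = λE₁/(1 + λh₁).
Solve for λ: λE₁h₂ = E₂(1 + λh₁) → λ(E₁h₂ − E₂h₁) = E₂ → λ = E₂/(E₁h₂ − E₂h₁).
λ = 2.53/(6.44×8.43 − 2.53×3.28) = 2.53/45.99 = 0.05501 per s.

0.055 per s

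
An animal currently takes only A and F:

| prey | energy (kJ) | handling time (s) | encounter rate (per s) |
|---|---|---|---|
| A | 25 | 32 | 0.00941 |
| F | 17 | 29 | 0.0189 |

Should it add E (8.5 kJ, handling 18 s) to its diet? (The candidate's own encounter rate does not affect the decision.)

Intake rate on the current diet: R = (0.00941×25 + 0.0189×17) / (1 + 0.00941×32 + 0.0189×29) = 0.5565/1.849 = 0.301 kJ/s.
E: E/h = 8.5/18 = 0.4722 kJ/s.
Since 0.4722 > R, including E increases the long-run rate.

Yes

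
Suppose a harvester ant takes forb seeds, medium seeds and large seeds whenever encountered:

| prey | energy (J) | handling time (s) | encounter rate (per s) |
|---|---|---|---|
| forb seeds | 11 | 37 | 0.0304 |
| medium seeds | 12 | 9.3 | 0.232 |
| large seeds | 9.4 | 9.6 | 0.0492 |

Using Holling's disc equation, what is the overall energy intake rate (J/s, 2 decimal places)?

0.75 J/s

R = Σλ_iE_i / (1 + Σλ_ih_i)
Numerator: 0.0304×11 + 0.232×12 + 0.0492×9.4 = 3.581
Denominator: 1 + 0.0304×37 + 0.232×9.3 + 0.0492×9.6 = 4.755
R = 3.581/4.755 = 0.7531 J/s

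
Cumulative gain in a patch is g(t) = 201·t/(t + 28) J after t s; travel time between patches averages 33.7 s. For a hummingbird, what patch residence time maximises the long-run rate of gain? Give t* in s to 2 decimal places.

Maximise g(t)/(T+t): set derivative to zero → g'(t)(T+t) = g(t).
g'(t) = 201·28/(t + 28)². Setting 201·28/(t+28)² = 201t/[(t+28)(33.7+t)] gives 28(33.7+t) = t(t+28), so t² = 28×33.7 = 943.6.
t* = √943.6 = 30.72 s.

30.72 s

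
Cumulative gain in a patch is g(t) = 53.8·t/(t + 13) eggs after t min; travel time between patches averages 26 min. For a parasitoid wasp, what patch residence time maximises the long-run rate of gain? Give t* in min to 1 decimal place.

18.4 min

Maximise g(t)/(T+t): set derivative to zero → g'(t)(T+t) = g(t).
g'(t) = 53.8·13/(t + 13)². Setting 53.8·13/(t+13)² = 53.8t/[(t+13)(26+t)] gives 13(26+t) = t(t+13), so t² = 13×26 = 338.
t* = √338 = 18.38 min.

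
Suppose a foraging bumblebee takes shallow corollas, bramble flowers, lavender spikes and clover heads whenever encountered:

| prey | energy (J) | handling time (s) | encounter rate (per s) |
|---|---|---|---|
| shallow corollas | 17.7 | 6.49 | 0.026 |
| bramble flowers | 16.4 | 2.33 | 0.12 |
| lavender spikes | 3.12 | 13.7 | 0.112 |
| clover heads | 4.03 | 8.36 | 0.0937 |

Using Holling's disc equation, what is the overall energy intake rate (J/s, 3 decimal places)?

R = Σλ_iE_i / (1 + Σλ_ih_i)
Numerator: 0.026×17.7 + 0.12×16.4 + 0.112×3.12 + 0.0937×4.03 = 3.155
Denominator: 1 + 0.026×6.49 + 0.12×2.33 + 0.112×13.7 + 0.0937×8.36 = 3.766
R = 3.155/3.766 = 0.8378 J/s

0.838 J/s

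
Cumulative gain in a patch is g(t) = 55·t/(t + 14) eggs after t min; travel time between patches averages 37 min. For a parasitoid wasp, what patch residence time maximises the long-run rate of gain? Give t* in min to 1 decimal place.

By the marginal value theorem, leave when the instantaneous gain rate g'(t) equals the habitat-wide average g(t)/(T + t).
g'(t) = 55·14/(t + 14)². Setting 55·14/(t+14)² = 55t/[(t+14)(37+t)] gives 14(37+t) = t(t+14), so t² = 14×37 = 518.
t* = √518 = 22.76 min.

22.8 min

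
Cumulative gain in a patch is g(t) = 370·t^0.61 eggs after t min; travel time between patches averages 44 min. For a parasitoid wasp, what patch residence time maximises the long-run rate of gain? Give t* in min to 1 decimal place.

Maximise g(t)/(T+t): set derivative to zero → g'(t)(T+t) = g(t).
g'(t) = 0.61·370·t^-0.39. Setting 0.61·370·t^-0.39 = 370·t^0.61/(44+t) gives 0.61(44+t) = t, so 0.39·t = 0.61×44.
t* = 0.61×44/0.39 = 68.82 min.

68.8 min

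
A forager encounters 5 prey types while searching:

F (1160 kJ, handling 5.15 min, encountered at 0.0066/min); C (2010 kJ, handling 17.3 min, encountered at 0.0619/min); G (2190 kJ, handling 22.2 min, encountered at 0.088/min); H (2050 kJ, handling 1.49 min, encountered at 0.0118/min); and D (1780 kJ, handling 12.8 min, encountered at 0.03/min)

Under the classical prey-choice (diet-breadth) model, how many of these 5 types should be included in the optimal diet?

Rank by E/h (kJ/min): H 1.38e+03, F 225, D 139, C 116, G 98.6. Include each in turn until the next type's E/h falls below the running intake rate.
Rate on top 1: 23.77. F: 225 > 23.77 → include.
Rate on top 2: 30.28. D: 139 > 30.28 → include.
Rate on top 3: 59.38. C: 116 > 59.38 → include.
Rate on top 4: 83.65. G: 98.6 > 83.65 → include.
Optimal diet: H, F, D, C, G — 5 of 5 types.

5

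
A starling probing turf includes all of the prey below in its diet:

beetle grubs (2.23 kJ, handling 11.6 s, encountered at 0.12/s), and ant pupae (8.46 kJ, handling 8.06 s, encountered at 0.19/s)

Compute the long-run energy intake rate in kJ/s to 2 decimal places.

0.48 kJ/s

R = Σλ_iE_i / (1 + Σλ_ih_i)
Numerator: 0.12×2.23 + 0.19×8.46 = 1.875
Denominator: 1 + 0.12×11.6 + 0.19×8.06 = 3.923
R = 1.875/3.923 = 0.4779 kJ/s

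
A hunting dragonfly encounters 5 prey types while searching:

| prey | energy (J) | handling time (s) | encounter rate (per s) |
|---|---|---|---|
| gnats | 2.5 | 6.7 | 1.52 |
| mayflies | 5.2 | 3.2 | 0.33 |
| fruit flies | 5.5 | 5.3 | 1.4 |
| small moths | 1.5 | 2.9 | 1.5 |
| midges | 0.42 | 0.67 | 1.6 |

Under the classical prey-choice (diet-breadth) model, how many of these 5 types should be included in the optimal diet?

2

Profitabilities (E/h, J/s): mayflies 1.62, fruit flies 1.04, midges 0.627, small moths 0.517, gnats 0.373. Add prey in this order while the next type's profitability exceeds the intake rate on those already taken.
Rate on top 1: 0.8346. fruit flies: 1.04 > 0.8346 → include.
Rate on top 2: 0.9937. midges: 0.627 < 0.9937 → exclude; stop.
Optimal diet: mayflies, fruit flies — 2 of 5 types.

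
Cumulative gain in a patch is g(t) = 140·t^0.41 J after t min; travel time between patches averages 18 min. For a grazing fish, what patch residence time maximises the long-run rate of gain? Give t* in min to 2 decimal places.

12.51 min

By the marginal value theorem, leave when the instantaneous gain rate g'(t) equals the habitat-wide average g(t)/(T + t).
g'(t) = 0.41·140·t^-0.59. Setting 0.41·140·t^-0.59 = 140·t^0.41/(18+t) gives 0.41(18+t) = t, so 0.59·t = 0.41×18.
t* = 0.41×18/0.59 = 12.51 min.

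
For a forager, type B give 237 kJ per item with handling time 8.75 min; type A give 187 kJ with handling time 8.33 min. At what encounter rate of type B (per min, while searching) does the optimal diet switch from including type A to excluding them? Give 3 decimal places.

At the threshold, the rate on type B alone equals the profitability of type A: λ·237/(1 + λ·8.75) = 187/8.33 = 22.45.
Rearranging, λ(237 − 22.45×8.75) = 22.45, so λ = 22.45/40.57 = 0.5533 per min.

0.553 per min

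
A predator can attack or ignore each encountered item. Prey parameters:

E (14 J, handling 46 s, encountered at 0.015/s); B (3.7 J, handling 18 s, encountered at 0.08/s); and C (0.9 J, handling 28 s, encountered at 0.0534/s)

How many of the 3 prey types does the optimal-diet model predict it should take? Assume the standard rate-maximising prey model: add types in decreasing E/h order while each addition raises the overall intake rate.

Rank by E/h (J/s): E 0.304, B 0.206, C 0.0321. Include each in turn until the next type's E/h falls below the running intake rate.
Rate on top 1: 0.1243. B: 0.206 > 0.1243 → include.
Rate on top 2: 0.1617. C: 0.0321 < 0.1617 → exclude; stop.
Optimal diet: E, B — 2 of 3 types.

2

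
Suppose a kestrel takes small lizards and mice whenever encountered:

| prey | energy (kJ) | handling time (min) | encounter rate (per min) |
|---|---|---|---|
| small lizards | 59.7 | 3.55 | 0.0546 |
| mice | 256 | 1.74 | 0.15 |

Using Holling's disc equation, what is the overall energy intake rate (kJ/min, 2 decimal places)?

R = (0.0546×59.7 + 0.15×256) / (1 + 0.0546×3.55 + 0.15×1.74) = 41.66/1.455 = 28.64 kJ/min.

28.64 kJ/min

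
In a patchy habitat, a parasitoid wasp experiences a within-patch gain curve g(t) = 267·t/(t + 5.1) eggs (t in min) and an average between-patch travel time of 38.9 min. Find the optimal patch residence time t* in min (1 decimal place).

By the marginal value theorem, leave when the instantaneous gain rate g'(t) equals the habitat-wide average g(t)/(T + t).
g'(t) = 267·5.1/(t + 5.1)². Setting 267·5.1/(t+5.1)² = 267t/[(t+5.1)(38.9+t)] gives 5.1(38.9+t) = t(t+5.1), so t² = 5.1×38.9 = 198.4.
t* = √198.4 = 14.09 min.

14.1 min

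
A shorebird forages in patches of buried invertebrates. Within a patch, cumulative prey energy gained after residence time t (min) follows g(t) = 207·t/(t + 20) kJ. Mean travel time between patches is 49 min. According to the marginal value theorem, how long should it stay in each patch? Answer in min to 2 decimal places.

By the marginal value theorem, leave when the instantaneous gain rate g'(t) equals the habitat-wide average g(t)/(T + t).
g'(t) = 207·20/(t + 20)². Setting 207·20/(t+20)² = 207t/[(t+20)(49+t)] gives 20(49+t) = t(t+20), so t² = 20×49 = 980.
t* = √980 = 31.3 min.

31.30 min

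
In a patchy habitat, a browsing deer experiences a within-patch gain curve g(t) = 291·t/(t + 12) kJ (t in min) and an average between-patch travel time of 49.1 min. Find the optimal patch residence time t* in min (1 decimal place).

24.3 min

Maximise g(t)/(T+t): set derivative to zero → g'(t)(T+t) = g(t).
g'(t) = 291·12/(t + 12)². Setting 291·12/(t+12)² = 291t/[(t+12)(49.1+t)] gives 12(49.1+t) = t(t+12), so t² = 12×49.1 = 589.2.
t* = √589.2 = 24.27 min.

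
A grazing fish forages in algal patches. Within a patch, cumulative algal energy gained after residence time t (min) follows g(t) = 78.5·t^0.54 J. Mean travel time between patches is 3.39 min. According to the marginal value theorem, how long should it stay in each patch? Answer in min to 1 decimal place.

4.0 min

Optimal t* satisfies g'(t*) = g(t*)/(T + t*).
g'(t) = 0.54·78.5·t^-0.46. Setting 0.54·78.5·t^-0.46 = 78.5·t^0.54/(3.39+t) gives 0.54(3.39+t) = t, so 0.46·t = 0.54×3.39.
t* = 0.54×3.39/0.46 = 3.98 min.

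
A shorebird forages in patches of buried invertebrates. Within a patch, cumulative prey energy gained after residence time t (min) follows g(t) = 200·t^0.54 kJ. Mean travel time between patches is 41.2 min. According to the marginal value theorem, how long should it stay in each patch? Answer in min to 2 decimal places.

Maximise g(t)/(T+t): set derivative to zero → g'(t)(T+t) = g(t).
g'(t) = 0.54·200·t^-0.46. Setting 0.54·200·t^-0.46 = 200·t^0.54/(41.2+t) gives 0.54(41.2+t) = t, so 0.46·t = 0.54×41.2.
t* = 0.54×41.2/0.46 = 48.37 min.

48.37 min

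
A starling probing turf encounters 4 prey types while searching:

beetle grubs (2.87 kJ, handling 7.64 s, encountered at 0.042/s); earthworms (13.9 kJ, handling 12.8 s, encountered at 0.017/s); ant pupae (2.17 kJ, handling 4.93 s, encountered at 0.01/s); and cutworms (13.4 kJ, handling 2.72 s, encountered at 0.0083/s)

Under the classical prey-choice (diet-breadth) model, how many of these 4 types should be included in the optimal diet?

Rank by E/h (kJ/s): cutworms 4.93, earthworms 1.09, ant pupae 0.44, beetle grubs 0.376. Include each in turn until the next type's E/h falls below the running intake rate.
Rate on top 1: 0.1088. earthworms: 1.09 > 0.1088 → include.
Rate on top 2: 0.2802. ant pupae: 0.44 > 0.2802 → include.
Rate on top 3: 0.2863. beetle grubs: 0.376 > 0.2863 → include.
Optimal diet: cutworms, earthworms, ant pupae, beetle grubs — 4 of 4 types.

4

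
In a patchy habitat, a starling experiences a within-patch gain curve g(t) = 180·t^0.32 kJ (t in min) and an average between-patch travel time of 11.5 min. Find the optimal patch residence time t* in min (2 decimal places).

5.41 min

Maximise g(t)/(T+t): set derivative to zero → g'(t)(T+t) = g(t).
g'(t) = 0.32·180·t^-0.68. Setting 0.32·180·t^-0.68 = 180·t^0.32/(11.5+t) gives 0.32(11.5+t) = t, so 0.68·t = 0.32×11.5.
t* = 0.32×11.5/0.68 = 5.412 min.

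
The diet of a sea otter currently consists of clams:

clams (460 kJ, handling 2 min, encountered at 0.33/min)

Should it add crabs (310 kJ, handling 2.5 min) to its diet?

Yes

Intake rate on the current diet: R = (0.33×460) / (1 + 0.33×2) = 151.8/1.66 = 91.45 kJ/min.
crabs: E/h = 310/2.5 = 124 kJ/min.
Since 124 > R, including crabs increases the long-run rate.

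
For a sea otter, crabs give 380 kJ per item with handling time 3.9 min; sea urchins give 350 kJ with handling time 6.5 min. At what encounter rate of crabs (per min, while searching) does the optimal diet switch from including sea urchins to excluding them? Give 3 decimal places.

Drop sea urchins once their profitability E₂/h₂ falls below the rate achievable on crabs alone: E₂/h₂ = λE₁/(1 + λh₁).
Solve for λ: λE₁h₂ = E₂(1 + λh₁) → λ(E₁h₂ − E₂h₁) = E₂ → λ = E₂/(E₁h₂ − E₂h₁).
λ = 350/(380×6.5 − 350×3.9) = 350/1105 = 0.3167 per min.

0.317 per min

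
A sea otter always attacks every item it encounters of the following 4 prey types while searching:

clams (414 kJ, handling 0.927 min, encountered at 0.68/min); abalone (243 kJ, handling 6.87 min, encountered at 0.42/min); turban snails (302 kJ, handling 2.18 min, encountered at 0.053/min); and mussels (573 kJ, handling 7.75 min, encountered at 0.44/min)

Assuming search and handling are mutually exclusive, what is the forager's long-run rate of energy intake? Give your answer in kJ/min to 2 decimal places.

R = Σλ_iE_i / (1 + Σλ_ih_i)
Numerator: 0.68×414 + 0.42×243 + 0.053×302 + 0.44×573 = 651.7
Denominator: 1 + 0.68×0.927 + 0.42×6.87 + 0.053×2.18 + 0.44×7.75 = 8.041
R = 651.7/8.041 = 81.04 kJ/min

81.04 kJ/min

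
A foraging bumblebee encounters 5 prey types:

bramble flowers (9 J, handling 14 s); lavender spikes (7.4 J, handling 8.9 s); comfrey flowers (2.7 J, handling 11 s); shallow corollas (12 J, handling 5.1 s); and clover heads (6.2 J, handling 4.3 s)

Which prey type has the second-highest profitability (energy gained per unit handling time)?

clover heads

In descending order of E/h:
shallow corollas: 12/5.1 = 2.35 J/s
clover heads: 6.2/4.3 = 1.44 J/s
lavender spikes: 7.4/8.9 = 0.831 J/s
bramble flowers: 9/14 = 0.643 J/s
comfrey flowers: 2.7/11 = 0.245 J/s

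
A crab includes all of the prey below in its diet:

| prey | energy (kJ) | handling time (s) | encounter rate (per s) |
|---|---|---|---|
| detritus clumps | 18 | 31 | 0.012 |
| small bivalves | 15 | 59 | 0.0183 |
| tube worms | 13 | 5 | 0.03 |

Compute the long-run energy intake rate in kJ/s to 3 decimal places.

0.338 kJ/s

Energy encountered per unit search time: 0.012×18 + 0.0183×15 + 0.03×13 = 0.8805 kJ/s.
Handling time per unit search time: 0.012×31 + 0.0183×59 + 0.03×5 = 1.602.
Rate = 0.8805/(1 + 1.602) = 0.3384 kJ/s.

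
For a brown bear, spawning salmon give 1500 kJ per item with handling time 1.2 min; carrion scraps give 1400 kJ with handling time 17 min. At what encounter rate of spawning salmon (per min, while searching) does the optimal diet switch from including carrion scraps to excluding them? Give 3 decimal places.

0.059 per min

The zero-one rule: include carrion scraps iff E₂/h₂ > λE₁/(1+λh₁). Equality gives the switch point.
λE₁h₂ = E₂ + λE₂h₁ ⇒ λ = E₂/(E₁h₂ − E₂h₁) = 1400/(2.55e+04 − 1680) = 0.05877 per min.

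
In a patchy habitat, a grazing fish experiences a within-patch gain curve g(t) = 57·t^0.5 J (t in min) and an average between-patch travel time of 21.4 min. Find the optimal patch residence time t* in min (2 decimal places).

21.40 min

By the marginal value theorem, leave when the instantaneous gain rate g'(t) equals the habitat-wide average g(t)/(T + t).
g'(t) = 0.5·57·t^-0.5. Setting 0.5·57·t^-0.5 = 57·t^0.5/(21.4+t) gives 0.5(21.4+t) = t, so 0.50·t = 0.5×21.4.
t* = 0.5×21.4/0.50 = 21.4 min.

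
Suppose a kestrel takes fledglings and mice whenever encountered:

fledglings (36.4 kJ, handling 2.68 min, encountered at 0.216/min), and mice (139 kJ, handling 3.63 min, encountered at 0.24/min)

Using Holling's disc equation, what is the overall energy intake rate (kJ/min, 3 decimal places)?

Energy encountered per unit search time: 0.216×36.4 + 0.24×139 = 41.22 kJ/min.
Handling time per unit search time: 0.216×2.68 + 0.24×3.63 = 1.45.
Rate = 41.22/(1 + 1.45) = 16.82 kJ/min.

16.825 kJ/min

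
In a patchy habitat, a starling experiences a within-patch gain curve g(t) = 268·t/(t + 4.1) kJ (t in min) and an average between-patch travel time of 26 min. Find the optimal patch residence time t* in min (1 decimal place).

10.3 min

By the marginal value theorem, leave when the instantaneous gain rate g'(t) equals the habitat-wide average g(t)/(T + t).
g'(t) = 268·4.1/(t + 4.1)². Setting 268·4.1/(t+4.1)² = 268t/[(t+4.1)(26+t)] gives 4.1(26+t) = t(t+4.1), so t² = 4.1×26 = 106.6.
t* = √106.6 = 10.32 min.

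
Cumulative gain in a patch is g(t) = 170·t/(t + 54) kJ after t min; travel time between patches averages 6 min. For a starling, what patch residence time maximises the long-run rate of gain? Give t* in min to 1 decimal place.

18.0 min

By the marginal value theorem, leave when the instantaneous gain rate g'(t) equals the habitat-wide average g(t)/(T + t).
g'(t) = 170·54/(t + 54)². Setting 170·54/(t+54)² = 170t/[(t+54)(6+t)] gives 54(6+t) = t(t+54), so t² = 54×6 = 324.
t* = √324 = 18 min.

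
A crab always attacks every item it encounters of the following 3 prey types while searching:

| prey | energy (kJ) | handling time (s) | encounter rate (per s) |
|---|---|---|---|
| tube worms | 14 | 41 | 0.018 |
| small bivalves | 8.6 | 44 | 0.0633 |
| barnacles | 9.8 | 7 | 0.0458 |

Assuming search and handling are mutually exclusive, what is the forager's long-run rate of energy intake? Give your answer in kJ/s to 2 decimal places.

R = Σλ_iE_i / (1 + Σλ_ih_i)
Numerator: 0.018×14 + 0.0633×8.6 + 0.0458×9.8 = 1.245
Denominator: 1 + 0.018×41 + 0.0633×44 + 0.0458×7 = 4.844
R = 1.245/4.844 = 0.2571 kJ/s

0.26 kJ/s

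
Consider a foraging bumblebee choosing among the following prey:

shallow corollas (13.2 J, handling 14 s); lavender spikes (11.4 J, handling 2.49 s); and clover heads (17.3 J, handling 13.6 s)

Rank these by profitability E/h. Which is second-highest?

In descending order of E/h:
lavender spikes: 11.4/2.49 = 4.58 J/s
clover heads: 17.3/13.6 = 1.27 J/s
shallow corollas: 13.2/14 = 0.943 J/s

clover heads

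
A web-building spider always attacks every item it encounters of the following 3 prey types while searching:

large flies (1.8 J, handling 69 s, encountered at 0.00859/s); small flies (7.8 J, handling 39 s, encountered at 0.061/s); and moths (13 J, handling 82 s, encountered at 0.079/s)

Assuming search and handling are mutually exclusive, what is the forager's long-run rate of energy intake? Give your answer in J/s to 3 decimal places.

0.145 J/s

R = Σλ_iE_i / (1 + Σλ_ih_i)
Numerator: 0.00859×1.8 + 0.061×7.8 + 0.079×13 = 1.518
Denominator: 1 + 0.00859×69 + 0.061×39 + 0.079×82 = 10.45
R = 1.518/10.45 = 0.1453 J/s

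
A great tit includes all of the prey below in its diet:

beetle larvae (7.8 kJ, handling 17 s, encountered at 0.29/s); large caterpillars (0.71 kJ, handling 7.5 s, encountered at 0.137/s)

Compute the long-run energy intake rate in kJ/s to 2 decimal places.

R = (0.29×7.8 + 0.137×0.71) / (1 + 0.29×17 + 0.137×7.5) = 2.359/6.957 = 0.3391 kJ/s.

0.34 kJ/s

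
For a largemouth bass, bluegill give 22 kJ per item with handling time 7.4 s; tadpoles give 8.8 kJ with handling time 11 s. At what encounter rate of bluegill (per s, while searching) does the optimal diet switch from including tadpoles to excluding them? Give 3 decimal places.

0.050 per s

At the threshold, the rate on bluegill alone equals the profitability of tadpoles: λ·22/(1 + λ·7.4) = 8.8/11 = 0.8.
Rearranging, λ(22 − 0.8×7.4) = 0.8, so λ = 0.8/16.08 = 0.04975 per s.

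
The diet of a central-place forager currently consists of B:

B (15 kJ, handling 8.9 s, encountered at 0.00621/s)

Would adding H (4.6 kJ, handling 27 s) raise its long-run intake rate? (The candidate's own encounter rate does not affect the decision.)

Current rate: (0.00621×15)/(1 + 0.00621×8.9) = 0.08827 kJ/s.
H: E/h = 4.6/27 = 0.1704 kJ/s.
Since 0.1704 > R, including H increases the long-run rate.

Yes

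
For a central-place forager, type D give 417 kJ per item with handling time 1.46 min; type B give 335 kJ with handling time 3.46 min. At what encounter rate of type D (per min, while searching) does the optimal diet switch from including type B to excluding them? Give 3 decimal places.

0.351 per min

The zero-one rule: include type B iff E₂/h₂ > λE₁/(1+λh₁). Equality gives the switch point.
λE₁h₂ = E₂ + λE₂h₁ ⇒ λ = E₂/(E₁h₂ − E₂h₁) = 335/(1443 − 489.1) = 0.3513 per min.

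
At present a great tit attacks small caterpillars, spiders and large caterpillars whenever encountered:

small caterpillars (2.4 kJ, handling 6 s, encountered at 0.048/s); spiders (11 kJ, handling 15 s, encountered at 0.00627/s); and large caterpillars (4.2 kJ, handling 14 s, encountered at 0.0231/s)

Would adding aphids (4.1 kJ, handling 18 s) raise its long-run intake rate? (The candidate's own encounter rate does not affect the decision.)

Yes

Current rate: (0.048×2.4 + 0.00627×11 + 0.0231×4.2)/(1 + 0.048×6 + 0.00627×15 + 0.0231×14) = 0.1649 kJ/s.
Profitability of aphids: 4.1/18 = 0.2278 kJ/s.
Since 0.2278 > R, including aphids increases the long-run rate.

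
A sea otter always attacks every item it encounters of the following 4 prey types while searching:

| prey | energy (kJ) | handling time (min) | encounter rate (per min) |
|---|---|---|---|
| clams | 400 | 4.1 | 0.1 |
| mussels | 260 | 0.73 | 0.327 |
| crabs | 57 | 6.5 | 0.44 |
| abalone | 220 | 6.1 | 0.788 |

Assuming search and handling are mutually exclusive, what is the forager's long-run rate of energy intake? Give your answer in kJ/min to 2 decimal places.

34.72 kJ/min

Energy encountered per unit search time: 0.1×400 + 0.327×260 + 0.44×57 + 0.788×220 = 323.5 kJ/min.
Handling time per unit search time: 0.1×4.1 + 0.327×0.73 + 0.44×6.5 + 0.788×6.1 = 8.316.
Rate = 323.5/(1 + 8.316) = 34.72 kJ/min.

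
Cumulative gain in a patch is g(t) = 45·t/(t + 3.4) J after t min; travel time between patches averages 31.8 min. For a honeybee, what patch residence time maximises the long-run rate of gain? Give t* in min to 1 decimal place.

By the marginal value theorem, leave when the instantaneous gain rate g'(t) equals the habitat-wide average g(t)/(T + t).
g'(t) = 45·3.4/(t + 3.4)². Setting 45·3.4/(t+3.4)² = 45t/[(t+3.4)(31.8+t)] gives 3.4(31.8+t) = t(t+3.4), so t² = 3.4×31.8 = 108.1.
t* = √108.1 = 10.4 min.

10.4 min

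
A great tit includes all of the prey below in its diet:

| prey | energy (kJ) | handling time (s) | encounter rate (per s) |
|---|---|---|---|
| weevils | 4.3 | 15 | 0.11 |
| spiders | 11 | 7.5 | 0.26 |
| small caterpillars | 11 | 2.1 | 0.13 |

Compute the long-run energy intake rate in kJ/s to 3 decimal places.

R = Σλ_iE_i / (1 + Σλ_ih_i)
Numerator: 0.11×4.3 + 0.26×11 + 0.13×11 = 4.763
Denominator: 1 + 0.11×15 + 0.26×7.5 + 0.13×2.1 = 4.873
R = 4.763/4.873 = 0.9774 kJ/s

0.977 kJ/s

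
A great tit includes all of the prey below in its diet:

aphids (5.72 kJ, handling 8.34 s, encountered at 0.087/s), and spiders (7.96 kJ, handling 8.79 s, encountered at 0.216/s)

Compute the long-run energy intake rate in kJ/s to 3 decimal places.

0.612 kJ/s

Energy encountered per unit search time: 0.087×5.72 + 0.216×7.96 = 2.217 kJ/s.
Handling time per unit search time: 0.087×8.34 + 0.216×8.79 = 2.624.
Rate = 2.217/(1 + 2.624) = 0.6117 kJ/s.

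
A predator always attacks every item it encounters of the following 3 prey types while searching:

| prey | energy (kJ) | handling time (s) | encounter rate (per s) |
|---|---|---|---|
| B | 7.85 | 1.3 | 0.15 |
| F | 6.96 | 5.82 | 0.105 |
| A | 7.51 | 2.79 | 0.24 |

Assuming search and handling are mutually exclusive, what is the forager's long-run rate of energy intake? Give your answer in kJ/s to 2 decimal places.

1.50 kJ/s

Energy encountered per unit search time: 0.15×7.85 + 0.105×6.96 + 0.24×7.51 = 3.711 kJ/s.
Handling time per unit search time: 0.15×1.3 + 0.105×5.82 + 0.24×2.79 = 1.476.
Rate = 3.711/(1 + 1.476) = 1.499 kJ/s.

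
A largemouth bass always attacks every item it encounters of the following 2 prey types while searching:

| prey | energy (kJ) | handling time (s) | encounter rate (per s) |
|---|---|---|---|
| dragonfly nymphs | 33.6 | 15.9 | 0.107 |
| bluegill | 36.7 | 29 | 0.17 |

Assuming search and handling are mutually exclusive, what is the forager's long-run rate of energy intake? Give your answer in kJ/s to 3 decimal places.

1.289 kJ/s

R = Σλ_iE_i / (1 + Σλ_ih_i)
Numerator: 0.107×33.6 + 0.17×36.7 = 9.834
Denominator: 1 + 0.107×15.9 + 0.17×29 = 7.631
R = 9.834/7.631 = 1.289 kJ/s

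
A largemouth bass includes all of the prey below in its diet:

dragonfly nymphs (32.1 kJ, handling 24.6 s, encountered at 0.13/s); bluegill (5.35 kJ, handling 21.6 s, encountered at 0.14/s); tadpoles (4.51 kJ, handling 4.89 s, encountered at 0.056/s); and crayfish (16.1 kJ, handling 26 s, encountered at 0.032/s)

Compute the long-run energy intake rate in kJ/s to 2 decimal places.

0.68 kJ/s

R = (0.13×32.1 + 0.14×5.35 + 0.056×4.51 + 0.032×16.1) / (1 + 0.13×24.6 + 0.14×21.6 + 0.056×4.89 + 0.032×26) = 5.69/8.328 = 0.6832 kJ/s.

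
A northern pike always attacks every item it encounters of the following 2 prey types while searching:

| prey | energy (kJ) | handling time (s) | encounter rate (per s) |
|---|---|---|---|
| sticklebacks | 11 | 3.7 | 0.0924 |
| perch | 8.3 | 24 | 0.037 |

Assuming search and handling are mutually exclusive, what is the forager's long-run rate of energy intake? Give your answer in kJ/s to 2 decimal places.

R = (0.0924×11 + 0.037×8.3) / (1 + 0.0924×3.7 + 0.037×24) = 1.323/2.23 = 0.5935 kJ/s.

0.59 kJ/s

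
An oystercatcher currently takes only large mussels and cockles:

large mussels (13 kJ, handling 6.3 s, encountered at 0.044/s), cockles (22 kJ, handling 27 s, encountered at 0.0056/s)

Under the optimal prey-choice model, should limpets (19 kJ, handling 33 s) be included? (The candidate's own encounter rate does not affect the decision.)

Yes

Current rate: (0.044×13 + 0.0056×22)/(1 + 0.044×6.3 + 0.0056×27) = 0.4867 kJ/s.
Profitability of limpets: 19/33 = 0.5758 kJ/s.
0.5758 > 0.4867, so adding limpets raises the average — include it.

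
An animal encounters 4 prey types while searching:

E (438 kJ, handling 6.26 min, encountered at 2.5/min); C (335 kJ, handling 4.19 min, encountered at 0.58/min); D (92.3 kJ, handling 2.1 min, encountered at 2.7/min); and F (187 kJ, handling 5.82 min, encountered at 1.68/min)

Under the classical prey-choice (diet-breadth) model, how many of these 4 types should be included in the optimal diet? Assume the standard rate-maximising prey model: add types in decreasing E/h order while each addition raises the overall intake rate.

Rank by E/h (kJ/min): C 80, E 70, D 44, F 32.1. Include each in turn until the next type's E/h falls below the running intake rate.
Rate on top 1: 56.64. E: 70 > 56.64 → include.
Rate on top 2: 67.57. D: 44 < 67.57 → exclude; stop.
Optimal diet: C, E — 2 of 4 types.

2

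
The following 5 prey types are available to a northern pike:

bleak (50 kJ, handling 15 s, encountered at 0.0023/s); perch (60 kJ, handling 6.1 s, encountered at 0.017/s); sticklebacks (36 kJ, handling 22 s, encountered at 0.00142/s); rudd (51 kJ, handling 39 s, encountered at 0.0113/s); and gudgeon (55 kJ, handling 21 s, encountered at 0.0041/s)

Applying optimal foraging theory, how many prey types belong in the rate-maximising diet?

5

Rank by E/h (kJ/s): perch 9.84, bleak 3.33, gudgeon 2.62, sticklebacks 1.64, rudd 1.31. Include each in turn until the next type's E/h falls below the running intake rate.
Rate on top 1: 0.9242. bleak: 3.33 > 0.9242 → include.
Rate on top 2: 0.9972. gudgeon: 2.62 > 0.9972 → include.
Rate on top 3: 1.111. sticklebacks: 1.64 > 1.111 → include.
Rate on top 4: 1.124. rudd: 1.31 > 1.124 → include.
Optimal diet: perch, bleak, gudgeon, sticklebacks, rudd — 5 of 5 types.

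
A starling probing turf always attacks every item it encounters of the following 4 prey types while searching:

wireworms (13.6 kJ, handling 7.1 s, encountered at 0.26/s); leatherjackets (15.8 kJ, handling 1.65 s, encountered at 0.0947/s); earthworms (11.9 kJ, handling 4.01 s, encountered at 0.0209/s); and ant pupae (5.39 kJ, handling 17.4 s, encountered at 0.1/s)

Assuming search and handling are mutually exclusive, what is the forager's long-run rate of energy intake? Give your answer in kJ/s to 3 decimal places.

R = Σλ_iE_i / (1 + Σλ_ih_i)
Numerator: 0.26×13.6 + 0.0947×15.8 + 0.0209×11.9 + 0.1×5.39 = 5.82
Denominator: 1 + 0.26×7.1 + 0.0947×1.65 + 0.0209×4.01 + 0.1×17.4 = 4.826
R = 5.82/4.826 = 1.206 kJ/s

1.206 kJ/s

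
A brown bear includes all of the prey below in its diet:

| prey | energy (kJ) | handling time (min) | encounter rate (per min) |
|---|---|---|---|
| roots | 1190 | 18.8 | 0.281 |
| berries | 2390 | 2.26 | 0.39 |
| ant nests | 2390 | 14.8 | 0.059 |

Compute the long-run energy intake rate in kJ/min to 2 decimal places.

175.12 kJ/min

R = (0.281×1190 + 0.39×2390 + 0.059×2390) / (1 + 0.281×18.8 + 0.39×2.26 + 0.059×14.8) = 1408/8.037 = 175.1 kJ/min.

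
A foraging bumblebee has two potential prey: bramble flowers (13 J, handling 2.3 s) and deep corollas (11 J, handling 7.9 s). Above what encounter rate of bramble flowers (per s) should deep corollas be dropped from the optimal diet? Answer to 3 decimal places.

0.142 per s

At the threshold, the rate on bramble flowers alone equals the profitability of deep corollas: λ·13/(1 + λ·2.3) = 11/7.9 = 1.392.
Rearranging, λ(13 − 1.392×2.3) = 1.392, so λ = 1.392/9.797 = 0.1421 per s.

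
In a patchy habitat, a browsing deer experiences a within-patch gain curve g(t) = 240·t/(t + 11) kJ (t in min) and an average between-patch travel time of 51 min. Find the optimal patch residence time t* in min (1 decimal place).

23.7 min

Maximise g(t)/(T+t): set derivative to zero → g'(t)(T+t) = g(t).
g'(t) = 240·11/(t + 11)². Setting 240·11/(t+11)² = 240t/[(t+11)(51+t)] gives 11(51+t) = t(t+11), so t² = 11×51 = 561.
t* = √561 = 23.69 min.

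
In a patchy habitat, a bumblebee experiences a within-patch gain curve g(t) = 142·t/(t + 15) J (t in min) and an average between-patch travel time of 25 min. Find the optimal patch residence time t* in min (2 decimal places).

19.36 min

Optimal t* satisfies g'(t*) = g(t*)/(T + t*).
g'(t) = 142·15/(t + 15)². Setting 142·15/(t+15)² = 142t/[(t+15)(25+t)] gives 15(25+t) = t(t+15), so t² = 15×25 = 375.
t* = √375 = 19.36 min.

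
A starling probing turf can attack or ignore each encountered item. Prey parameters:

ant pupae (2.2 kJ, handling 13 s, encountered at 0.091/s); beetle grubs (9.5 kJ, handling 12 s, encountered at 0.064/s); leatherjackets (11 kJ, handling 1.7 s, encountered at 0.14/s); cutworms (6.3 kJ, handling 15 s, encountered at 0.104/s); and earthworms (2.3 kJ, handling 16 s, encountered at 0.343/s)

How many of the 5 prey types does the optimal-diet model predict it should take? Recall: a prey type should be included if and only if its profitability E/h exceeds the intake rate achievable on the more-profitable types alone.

Rank by E/h (kJ/s): leatherjackets 6.47, beetle grubs 0.792, cutworms 0.42, ant pupae 0.169, earthworms 0.144. Include each in turn until the next type's E/h falls below the running intake rate.
Rate on top 1: 1.244. beetle grubs: 0.792 < 1.244 → exclude; stop.
Optimal diet: leatherjackets — 1 of 5 types.

1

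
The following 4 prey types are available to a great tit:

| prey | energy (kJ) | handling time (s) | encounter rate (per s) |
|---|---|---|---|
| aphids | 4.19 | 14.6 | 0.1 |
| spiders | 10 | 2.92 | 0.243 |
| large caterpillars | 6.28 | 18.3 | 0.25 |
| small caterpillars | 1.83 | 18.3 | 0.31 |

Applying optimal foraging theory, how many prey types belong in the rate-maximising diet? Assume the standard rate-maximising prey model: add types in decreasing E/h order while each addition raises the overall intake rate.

Profitabilities (E/h, kJ/s): spiders 3.42, large caterpillars 0.343, aphids 0.287, small caterpillars 0.1. Add prey in this order while the next type's profitability exceeds the intake rate on those already taken.
Rate on top 1: 1.421. large caterpillars: 0.343 < 1.421 → exclude; stop.
Optimal diet: spiders — 1 of 4 types.

1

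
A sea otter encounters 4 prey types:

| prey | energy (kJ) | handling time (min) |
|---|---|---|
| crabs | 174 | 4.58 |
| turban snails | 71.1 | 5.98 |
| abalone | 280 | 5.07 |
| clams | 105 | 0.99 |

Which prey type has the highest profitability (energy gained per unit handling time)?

Profitability E/h (kJ/min): crabs = 174/4.58 = 38, turban snails = 71.1/5.98 = 11.9, abalone = 280/5.07 = 55.2, clams = 105/0.99 = 106.
Ranked: clams > abalone > crabs > turban snails.

clams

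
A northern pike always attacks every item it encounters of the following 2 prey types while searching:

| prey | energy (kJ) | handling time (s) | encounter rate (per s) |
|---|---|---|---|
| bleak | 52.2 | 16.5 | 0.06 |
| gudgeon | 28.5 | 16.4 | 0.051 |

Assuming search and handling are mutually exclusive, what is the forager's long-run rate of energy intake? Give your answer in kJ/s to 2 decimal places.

R = Σλ_iE_i / (1 + Σλ_ih_i)
Numerator: 0.06×52.2 + 0.051×28.5 = 4.585
Denominator: 1 + 0.06×16.5 + 0.051×16.4 = 2.826
R = 4.585/2.826 = 1.622 kJ/s

1.62 kJ/s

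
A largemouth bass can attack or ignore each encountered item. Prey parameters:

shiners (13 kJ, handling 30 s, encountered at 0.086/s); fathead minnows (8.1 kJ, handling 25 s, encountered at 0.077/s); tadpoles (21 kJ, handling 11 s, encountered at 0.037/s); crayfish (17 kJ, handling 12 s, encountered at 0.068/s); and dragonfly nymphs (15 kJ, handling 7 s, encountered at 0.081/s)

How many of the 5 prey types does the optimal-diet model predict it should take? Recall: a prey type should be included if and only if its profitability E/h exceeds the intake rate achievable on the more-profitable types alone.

Profitabilities (E/h, kJ/s): dragonfly nymphs 2.14, tadpoles 1.91, crayfish 1.42, shiners 0.433, fathead minnows 0.324. Add prey in this order while the next type's profitability exceeds the intake rate on those already taken.
Rate on top 1: 0.7754. tadpoles: 1.91 > 0.7754 → include.
Rate on top 2: 1.009. crayfish: 1.42 > 1.009 → include.
Rate on top 3: 1.128. shiners: 0.433 < 1.128 → exclude; stop.
Optimal diet: dragonfly nymphs, tadpoles, crayfish — 3 of 5 types.

3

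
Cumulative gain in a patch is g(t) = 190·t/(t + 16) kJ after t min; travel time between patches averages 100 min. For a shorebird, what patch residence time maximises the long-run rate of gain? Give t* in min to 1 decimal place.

Maximise g(t)/(T+t): set derivative to zero → g'(t)(T+t) = g(t).
g'(t) = 190·16/(t + 16)². Setting 190·16/(t+16)² = 190t/[(t+16)(100+t)] gives 16(100+t) = t(t+16), so t² = 16×100 = 1600.
t* = √1600 = 40 min.

40.0 min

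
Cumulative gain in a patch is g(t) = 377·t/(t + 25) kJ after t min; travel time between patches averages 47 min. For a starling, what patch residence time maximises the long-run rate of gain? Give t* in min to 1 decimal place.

34.3 min

Optimal t* satisfies g'(t*) = g(t*)/(T + t*).
g'(t) = 377·25/(t + 25)². Setting 377·25/(t+25)² = 377t/[(t+25)(47+t)] gives 25(47+t) = t(t+25), so t² = 25×47 = 1175.
t* = √1175 = 34.28 min.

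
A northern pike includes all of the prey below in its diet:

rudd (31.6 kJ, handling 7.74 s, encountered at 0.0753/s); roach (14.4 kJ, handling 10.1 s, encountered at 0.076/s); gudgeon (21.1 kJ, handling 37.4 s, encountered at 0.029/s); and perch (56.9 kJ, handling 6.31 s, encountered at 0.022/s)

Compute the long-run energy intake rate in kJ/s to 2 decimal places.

1.49 kJ/s

R = Σλ_iE_i / (1 + Σλ_ih_i)
Numerator: 0.0753×31.6 + 0.076×14.4 + 0.029×21.1 + 0.022×56.9 = 5.338
Denominator: 1 + 0.0753×7.74 + 0.076×10.1 + 0.029×37.4 + 0.022×6.31 = 3.574
R = 5.338/3.574 = 1.494 kJ/s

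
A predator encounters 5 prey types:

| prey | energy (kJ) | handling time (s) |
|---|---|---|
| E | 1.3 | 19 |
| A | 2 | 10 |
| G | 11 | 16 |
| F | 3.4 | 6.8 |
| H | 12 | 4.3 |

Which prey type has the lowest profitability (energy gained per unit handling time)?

In descending order of E/h:
H: 12/4.3 = 2.79 kJ/s
G: 11/16 = 0.688 kJ/s
F: 3.4/6.8 = 0.5 kJ/s
A: 2/10 = 0.2 kJ/s
E: 1.3/19 = 0.0684 kJ/s

E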